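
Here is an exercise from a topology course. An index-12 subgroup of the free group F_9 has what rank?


Nielsen-Schreier: an index-n subgroup of F_r is free of rank 1 + n(r-1).
Equivalently: chi(cover) = n*chi(base); chi(vee_r S^1) = 1 - 9 = -8.
chi(E) = 12*(-8) = -96; rank = 1 - chi(E) = 1 - (-96) = 97.
rank = 1 + 12*(9-1) = 1 + 96 = 97

97


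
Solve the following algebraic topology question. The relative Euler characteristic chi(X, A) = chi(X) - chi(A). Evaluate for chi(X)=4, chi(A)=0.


Relative Euler characteristic: chi(X, A) = chi(X) - chi(A).
= 4 - (0) = 4

4


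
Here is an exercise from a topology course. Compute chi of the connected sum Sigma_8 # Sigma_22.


chi(Sigma_8) = 2 - 2*8 = -14
chi(Sigma_22) = 2 - 2*22 = -42
For surfaces: chi(A#B) = chi(A) + chi(B) - 2.
chi = -14 + -42 - 2 = -58

-58


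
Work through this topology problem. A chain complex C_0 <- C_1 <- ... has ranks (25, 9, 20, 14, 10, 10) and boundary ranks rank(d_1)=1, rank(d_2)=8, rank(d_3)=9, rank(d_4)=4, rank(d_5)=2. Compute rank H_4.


rank H_k = rank(ker d_k) - rank(im d_{k+1}).
rank(ker d_4) = rank(C_4) - rank(d_4) = 10 - 4 = 6.
rank(im d_{4+1}) = 2.
rank H_4 = 6 - 2 = 4

4


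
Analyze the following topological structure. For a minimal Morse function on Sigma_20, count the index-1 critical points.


A perfect Morse function has m_k = b_k.
For Sigma_20: b_0=1, b_1=2g=40, b_2=1.
Saddles m_1 = 2g = 40

40


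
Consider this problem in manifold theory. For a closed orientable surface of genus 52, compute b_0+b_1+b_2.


For Sigma_52: b_0 = 1, b_1 = 2g = 104, b_2 = 1.
Total = 1 + 104 + 1 = 106

106


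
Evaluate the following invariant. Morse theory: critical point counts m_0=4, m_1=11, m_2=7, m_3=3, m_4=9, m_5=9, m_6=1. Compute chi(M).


Morse theory: chi(M) = sum_k (-1)^k m_k where m_k = #(index-k critical points).
= (4) + (-11) + (7) + (-3) + (9) + (-9) + (1) = -2

-2


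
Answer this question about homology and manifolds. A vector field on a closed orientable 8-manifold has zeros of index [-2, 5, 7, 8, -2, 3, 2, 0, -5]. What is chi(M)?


Poincare-Hopf: chi(M) = sum of indices of zeros.
chi = (-2) + (5) + (7) + (8) + (-2) + (3) + (2) + (0) + (-5) = 16

16


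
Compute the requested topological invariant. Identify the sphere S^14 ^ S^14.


S^m ^ S^n = S^{m+n}.
k = 14 + 14 = 28

28


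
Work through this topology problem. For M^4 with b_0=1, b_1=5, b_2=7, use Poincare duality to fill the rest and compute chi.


By Poincare duality b_k = b_{4-k}, so full Betti numbers: b_0=1, b_1=5, b_2=7, b_3=5, b_4=1.
chi = sum (-1)^k b_k = -1

-1


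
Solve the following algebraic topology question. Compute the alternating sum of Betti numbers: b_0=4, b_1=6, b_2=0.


chi = sum_k (-1)^k b_k.
= (4) + (-6) + (0)
= -2

-2


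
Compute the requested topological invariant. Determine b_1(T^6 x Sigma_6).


pi_1(A x B) = pi_1(A) x pi_1(B); rank of abelianization = b_1.
b_1(T^6) = 6, b_1(Sigma_6) = 2*6 = 12.
b_1(product) = 6 + 12 = 18

18


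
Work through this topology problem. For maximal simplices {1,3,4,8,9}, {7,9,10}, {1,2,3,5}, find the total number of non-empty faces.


Each maximal simplex on m vertices has 2^m - 1 nonempty faces.
Take the union (dedupe shared faces).
Total distinct faces = 49

49


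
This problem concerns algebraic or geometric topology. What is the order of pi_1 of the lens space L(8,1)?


pi_1(L(p,q)) = Z/pZ for any q coprime to p.
|pi_1(L(8,1))| = 8

8


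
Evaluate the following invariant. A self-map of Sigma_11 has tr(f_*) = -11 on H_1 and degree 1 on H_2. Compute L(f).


L(f) = tr(f_0*) - tr(f_1*) + tr(f_2*).
= 1 - (-11) + (1)
= 13

13


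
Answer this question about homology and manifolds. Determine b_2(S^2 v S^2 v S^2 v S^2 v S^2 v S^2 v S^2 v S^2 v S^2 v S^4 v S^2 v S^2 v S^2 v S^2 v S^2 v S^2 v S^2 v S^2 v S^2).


For a wedge of spheres, H_k (k>0) is free on one generator per sphere of dimension k.
Spheres of dimension 2: count = 18.
b_2 = 18

18


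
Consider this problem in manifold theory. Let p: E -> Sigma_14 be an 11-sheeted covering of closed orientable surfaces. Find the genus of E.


For an n-sheeted cover: chi(E) = n * chi(B).
chi(Sigma_14) = 2 - 2*14 = -26.
chi(E) = 11 * (-26) = -286.
genus(E) = (2 - chi(E))/2 = (2 - (-286))/2 = 288/2 = 144

144


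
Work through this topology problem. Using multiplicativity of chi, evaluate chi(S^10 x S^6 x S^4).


chi is multiplicative: chi(X x Y) = chi(X) chi(Y).
Each even-dim sphere has chi = 2. There are 3 factors.
chi = 2^3 = 8

8


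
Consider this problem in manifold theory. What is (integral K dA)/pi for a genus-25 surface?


Gauss-Bonnet: integral K dA = 2*pi*chi(M).
chi(Sigma_25) = 2 - 2*25 = -48.
(integral K dA)/pi = 2*chi = 2*(-48) = -96

-96


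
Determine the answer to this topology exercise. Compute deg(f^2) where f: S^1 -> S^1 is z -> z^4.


deg(f) = 4. Degree is multiplicative: deg(f^2) = (deg f)^2.
deg(f^2) = (4)^2 = 16

16


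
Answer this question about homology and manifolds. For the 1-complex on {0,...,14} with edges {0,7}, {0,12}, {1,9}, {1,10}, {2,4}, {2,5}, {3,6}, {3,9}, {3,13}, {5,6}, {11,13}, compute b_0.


Run DFS/union-find over 15 vertices.
V = 15, E = 11.
Number of components = 4

4


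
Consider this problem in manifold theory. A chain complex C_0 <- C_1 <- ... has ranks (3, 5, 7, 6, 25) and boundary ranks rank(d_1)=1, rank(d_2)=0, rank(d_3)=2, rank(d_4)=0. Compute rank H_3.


rank H_k = rank(ker d_k) - rank(im d_{k+1}).
rank(ker d_3) = rank(C_3) - rank(d_3) = 6 - 2 = 4.
rank(im d_{3+1}) = 0.
rank H_3 = 4 - 0 = 4

4


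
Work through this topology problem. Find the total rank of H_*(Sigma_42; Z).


For Sigma_42: b_0 = 1, b_1 = 2g = 84, b_2 = 1.
Total = 1 + 84 + 1 = 86

86


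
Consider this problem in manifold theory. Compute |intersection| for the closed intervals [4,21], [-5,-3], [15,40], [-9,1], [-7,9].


Intersection = [max(a_i), min(b_i)] = [15, -3].
Since 15 > -3, the intersection is empty.
Length = 0

0


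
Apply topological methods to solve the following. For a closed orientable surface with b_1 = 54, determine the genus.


For a closed orientable surface: b_1 = 2g.
54 = 2g
g = 54 / 2 = 27

27


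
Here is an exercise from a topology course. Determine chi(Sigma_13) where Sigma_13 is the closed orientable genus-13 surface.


For a closed orientable surface of genus g: chi = 2 - 2g.
Here g = 13.
chi = 2 - 2*13 = 2 - 26 = -24

-24


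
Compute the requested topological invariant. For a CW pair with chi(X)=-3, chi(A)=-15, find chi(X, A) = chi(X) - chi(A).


Relative Euler characteristic: chi(X, A) = chi(X) - chi(A).
= -3 - (-15) = 12

12


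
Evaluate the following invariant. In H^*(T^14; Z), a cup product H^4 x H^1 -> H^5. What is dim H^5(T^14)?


Cup product: H^p x H^q -> H^{p+q}; here p+q = 4+1 = 5.
rank H^k(T^n) = C(n,k).
C(14,5) = 2002

2002


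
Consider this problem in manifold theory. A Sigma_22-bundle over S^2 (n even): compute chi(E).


chi(S^2) = 2 (n even), chi(Sigma_22) = 2 - 2*22 = -42.
chi(E) = 2 * (-42) = -84

-84


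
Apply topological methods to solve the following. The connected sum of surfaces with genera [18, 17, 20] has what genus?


Genus is additive under connected sum of orientable surfaces.
g = 18 + 17 + 20 = 55

55


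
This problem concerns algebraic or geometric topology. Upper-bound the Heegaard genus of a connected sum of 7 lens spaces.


Heegaard genus satisfies g(A#B) <= g(A) + g(B).
Each lens space has g = 1.
Upper bound: 7 * 1 = 7

7


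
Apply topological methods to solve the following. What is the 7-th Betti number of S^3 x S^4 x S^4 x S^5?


Each S^d has Poincare polynomial 1 + t^d.
The product S^3 x S^4 x S^4 x S^5 has Poincare polynomial prod(1+t^d_i).
Expanding: b_0=1, b_3=1, b_4=2, b_5=1, b_7=2, b_8=2, b_9=2, b_11=1, b_12=2, b_13=1, b_16=1.
b_7 = 2

2


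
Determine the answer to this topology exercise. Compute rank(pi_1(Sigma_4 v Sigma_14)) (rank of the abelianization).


For a wedge: H_1(A v B) = H_1(A) + H_1(B).
b_1(Sigma_4) = 8, b_1(Sigma_14) = 28.
b_1 = 8 + 28 = 36

36


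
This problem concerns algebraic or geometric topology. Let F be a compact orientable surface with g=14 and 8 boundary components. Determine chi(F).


For a compact orientable surface with genus g and b boundary components: chi = 2 - 2g - b.
chi = 2 - 2*14 - 8 = 2 - 28 - 8 = -34

-34


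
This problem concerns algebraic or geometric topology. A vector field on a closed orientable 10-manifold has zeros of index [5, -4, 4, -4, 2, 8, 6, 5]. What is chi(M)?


Poincare-Hopf: chi(M) = sum of indices of zeros.
chi = (5) + (-4) + (4) + (-4) + (2) + (8) + (6) + (5) = 22

22


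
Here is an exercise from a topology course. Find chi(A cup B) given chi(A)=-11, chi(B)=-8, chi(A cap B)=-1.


chi(A cup B) = chi(A) + chi(B) - chi(A cap B)
= -11 + (-8) - (-1)
= -18

-18


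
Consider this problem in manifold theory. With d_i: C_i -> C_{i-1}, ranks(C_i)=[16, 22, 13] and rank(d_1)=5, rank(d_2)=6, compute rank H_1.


rank H_k = rank(ker d_k) - rank(im d_{k+1}).
rank(ker d_1) = rank(C_1) - rank(d_1) = 22 - 5 = 17.
rank(im d_{1+1}) = 6.
rank H_1 = 17 - 6 = 11

11


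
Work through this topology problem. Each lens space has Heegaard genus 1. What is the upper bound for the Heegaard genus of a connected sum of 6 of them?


Heegaard genus satisfies g(A#B) <= g(A) + g(B).
Each lens space has g = 1.
Upper bound: 6 * 1 = 6

6


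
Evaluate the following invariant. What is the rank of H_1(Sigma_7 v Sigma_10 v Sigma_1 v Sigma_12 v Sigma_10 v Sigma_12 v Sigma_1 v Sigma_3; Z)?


For a wedge X v Y: reduced H_k(X v Y) = H_k(X) + H_k(Y).
Each Sigma_g contributes b_1 = 2g.
b_1 = 14 + 20 + 2 + 24 + 20 + 24 + 2 + 6 = 112

112


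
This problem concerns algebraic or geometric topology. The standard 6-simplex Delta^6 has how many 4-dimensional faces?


Delta^6 has 6+1 vertices. A 4-face is a choice of 4+1 vertices.
f_4 = C(6+1, 4+1) = C(7,5) = 21

21


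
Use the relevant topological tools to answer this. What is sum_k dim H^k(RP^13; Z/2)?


H^k(RP^13; Z/2) = Z/2 for each 0 <= k <= 13.
Total dimension = 13 + 1 = 14

14


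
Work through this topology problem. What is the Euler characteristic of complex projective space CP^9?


CP^9 has one cell in each even dimension 0, 2, ..., 2*9 (9+1 cells total).
All cells are even-dimensional, so chi = number of cells.
chi = 9 + 1 = 10

10


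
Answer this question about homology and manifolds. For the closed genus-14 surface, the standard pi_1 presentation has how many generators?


Standard presentation: pi_1(Sigma_g) = <a_1,b_1,...,a_g,b_g | [a_1,b_1]...[a_g,b_g] = 1>.
Number of generators = 2g = 2*14 = 28

28


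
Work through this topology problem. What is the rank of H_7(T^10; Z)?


By the Kunneth formula, b_k(T^n) = C(n,k).
b_7(T^10) = C(10,7).
C(10,7) = 10!/(7!*3!) = 120

120


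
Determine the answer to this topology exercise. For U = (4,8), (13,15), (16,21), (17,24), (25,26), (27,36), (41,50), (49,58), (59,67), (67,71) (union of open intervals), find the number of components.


Sort and merge overlapping open intervals.
Merged: (4,8), (13,15), (16,24), (25,26), (27,36), (41,58), (59,67), (67,71).
Number of components = 8

8


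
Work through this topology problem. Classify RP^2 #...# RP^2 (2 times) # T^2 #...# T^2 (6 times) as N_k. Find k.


Since a >= 1, the sum is non-orientable; each T^2 can be replaced by RP^2 # RP^2 (since T^2#RP^2 = 3RP^2).
Total crosscaps k = 2 + 2*6 = 14.
Check via chi: chi = 2*1 + 6*0 - (2+6-1)*2 = -12 = 2 - k = -12. Consistent.

14


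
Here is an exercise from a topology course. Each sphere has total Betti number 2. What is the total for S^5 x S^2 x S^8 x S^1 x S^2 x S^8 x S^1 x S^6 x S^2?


Total Betti number is multiplicative under products.
Each S^d (d>=1) has total Betti number 2.
There are 9 sphere factors.
Total = 2^9 = 512

512


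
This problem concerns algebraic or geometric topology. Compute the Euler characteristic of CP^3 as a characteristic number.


For any closed oriented manifold, <e(TM),[M]> = chi(M).
chi(CP^3) = 3+1 = 4

4


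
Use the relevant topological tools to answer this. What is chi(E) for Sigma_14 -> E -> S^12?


chi(S^12) = 2 (n even), chi(Sigma_14) = 2 - 2*14 = -26.
chi(E) = 2 * (-26) = -52

-52


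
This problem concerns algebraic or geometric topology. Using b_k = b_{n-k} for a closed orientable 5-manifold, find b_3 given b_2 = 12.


Poincare duality for closed orientable n-manifolds: b_k = b_{n-k}.
Here n = 5, so b_3 = b_2 = 12

12


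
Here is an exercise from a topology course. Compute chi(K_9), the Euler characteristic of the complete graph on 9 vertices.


K_9: V = 9, E = C(9,2) = 36.
chi = V - E = 9 - 36 = -27

-27


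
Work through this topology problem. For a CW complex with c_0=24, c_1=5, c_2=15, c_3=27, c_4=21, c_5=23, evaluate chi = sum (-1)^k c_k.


chi = sum_k (-1)^k c_k.
= (-1)^0*24 + (-1)^1*5 + (-1)^2*15 + (-1)^3*27 + (-1)^4*21 + (-1)^5*23
= (24) + (-5) + (15) + (-27) + (21) + (-23)
= 5

5


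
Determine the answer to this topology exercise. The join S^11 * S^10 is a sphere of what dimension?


Join of spheres: S^m * S^n = S^{m+n+1}.
dim = 11 + 10 + 1 = 22

22


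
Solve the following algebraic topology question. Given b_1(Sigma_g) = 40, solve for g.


For a closed orientable surface: b_1 = 2g.
40 = 2g
g = 40 / 2 = 20

20


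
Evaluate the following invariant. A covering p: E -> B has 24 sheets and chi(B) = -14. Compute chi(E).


For a finite covering: chi(E) = (number of sheets) * chi(B).
chi(E) = 24 * (-14) = -336

-336


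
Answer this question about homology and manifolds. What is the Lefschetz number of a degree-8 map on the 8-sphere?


On S^8: L(f) = tr(f_0*) + (-1)^8 tr(f_8*) = 1 + (-1)^8 * deg(f).
L(f) = 1 + (-1)^8 * 8 = 1 + 8 = 9

9


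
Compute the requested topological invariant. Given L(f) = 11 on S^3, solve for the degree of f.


L(f) = 1 + (-1)^3 deg(f) on S^3.
11 = 1 + (-1)^3 * deg(f)
(-1)^3 * deg(f) = 10
deg(f) = -10

-10


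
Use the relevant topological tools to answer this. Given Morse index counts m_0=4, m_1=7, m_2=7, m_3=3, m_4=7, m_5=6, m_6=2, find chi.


Morse theory: chi(M) = sum_k (-1)^k m_k where m_k = #(index-k critical points).
= (4) + (-7) + (7) + (-3) + (7) + (-6) + (2) = 4

4


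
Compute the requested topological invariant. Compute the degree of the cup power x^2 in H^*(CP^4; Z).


|x| = 2 in H^*(CP^n).
|x^2| = 2 * |x| = 2 * 2 = 4

4


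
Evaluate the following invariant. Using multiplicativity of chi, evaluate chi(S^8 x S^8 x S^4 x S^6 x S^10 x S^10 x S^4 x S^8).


chi is multiplicative: chi(X x Y) = chi(X) chi(Y).
Each even-dim sphere has chi = 2. There are 8 factors.
chi = 2^8 = 256

256


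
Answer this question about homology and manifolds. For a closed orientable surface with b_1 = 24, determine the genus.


For a closed orientable surface: b_1 = 2g.
24 = 2g
g = 24 / 2 = 12

12


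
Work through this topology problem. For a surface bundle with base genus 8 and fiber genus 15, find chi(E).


For a fiber bundle F -> E -> B (with CW structure): chi(E) = chi(B) * chi(F).
chi(Sigma_8) = -14, chi(Sigma_15) = -28.
chi(E) = (-14) * (-28) = 392

392


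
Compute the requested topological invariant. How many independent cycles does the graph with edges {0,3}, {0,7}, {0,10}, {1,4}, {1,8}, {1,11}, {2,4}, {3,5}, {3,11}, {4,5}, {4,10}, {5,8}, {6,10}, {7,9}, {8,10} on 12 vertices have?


b_1 = E - V + (number of components).
E = 15, V = 12, components = 1.
b_1 = 15 - 12 + 1 = 4

4


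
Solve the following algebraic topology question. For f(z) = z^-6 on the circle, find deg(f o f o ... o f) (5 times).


deg(f) = -6. Degree is multiplicative: deg(f^5) = (deg f)^5.
deg(f^5) = (-6)^5 = -7776

-7776


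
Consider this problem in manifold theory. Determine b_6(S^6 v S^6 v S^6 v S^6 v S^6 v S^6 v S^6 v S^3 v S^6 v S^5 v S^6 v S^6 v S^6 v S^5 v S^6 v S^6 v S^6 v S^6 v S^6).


For a wedge of spheres, H_k (k>0) is free on one generator per sphere of dimension k.
Spheres of dimension 6: count = 16.
b_6 = 16

16


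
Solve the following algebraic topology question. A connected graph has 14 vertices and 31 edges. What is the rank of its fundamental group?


For a connected graph: rank(pi_1) = b_1 = E - V + 1 = 1 - chi.
chi = V - E = 14 - 31 = -17.
rank = 1 - (-17) = 31 - 14 + 1 = 18

18


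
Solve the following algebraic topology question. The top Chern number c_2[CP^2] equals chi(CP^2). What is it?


For any closed oriented manifold, <e(TM),[M]> = chi(M).
chi(CP^2) = 2+1 = 3

3


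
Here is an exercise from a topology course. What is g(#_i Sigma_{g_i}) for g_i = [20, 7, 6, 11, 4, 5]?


Genus is additive under connected sum of orientable surfaces.
g = 20 + 7 + 6 + 11 + 4 + 5 = 53

53


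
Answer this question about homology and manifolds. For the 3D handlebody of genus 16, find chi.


A genus-g handlebody deformation retracts to a wedge of g circles.
chi(vee_g S^1) = 1 - g.
chi(H_16) = 1 - 16 = -15

-15


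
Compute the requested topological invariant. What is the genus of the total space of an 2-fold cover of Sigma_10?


For an n-sheeted cover: chi(E) = n * chi(B).
chi(Sigma_10) = 2 - 2*10 = -18.
chi(E) = 2 * (-18) = -36.
genus(E) = (2 - chi(E))/2 = (2 - (-36))/2 = 38/2 = 19

19


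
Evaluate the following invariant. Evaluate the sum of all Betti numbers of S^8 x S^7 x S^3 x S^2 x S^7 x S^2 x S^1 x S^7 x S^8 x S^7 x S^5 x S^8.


Total Betti number is multiplicative under products.
Each S^d (d>=1) has total Betti number 2.
There are 12 sphere factors.
Total = 2^12 = 4096

4096


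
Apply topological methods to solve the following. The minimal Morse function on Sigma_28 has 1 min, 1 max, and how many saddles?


A perfect Morse function has m_k = b_k.
For Sigma_28: b_0=1, b_1=2g=56, b_2=1.
Saddles m_1 = 2g = 56

56


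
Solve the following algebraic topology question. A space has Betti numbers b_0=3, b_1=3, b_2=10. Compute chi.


chi = sum_k (-1)^k b_k.
= (3) + (-3) + (10)
= 10

10


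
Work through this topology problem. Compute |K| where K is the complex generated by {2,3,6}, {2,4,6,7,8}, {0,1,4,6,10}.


Each maximal simplex on m vertices has 2^m - 1 nonempty faces.
Take the union (dedupe shared faces).
Total distinct faces = 63

63


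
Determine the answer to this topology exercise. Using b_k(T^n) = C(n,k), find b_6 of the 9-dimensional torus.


By the Kunneth formula, b_k(T^n) = C(n,k).
b_6(T^9) = C(9,6).
C(9,6) = 9!/(6!*3!) = 84

84


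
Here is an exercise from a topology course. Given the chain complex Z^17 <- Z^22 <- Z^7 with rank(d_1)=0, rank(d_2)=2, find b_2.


rank H_k = rank(ker d_k) - rank(im d_{k+1}).
rank(ker d_2) = rank(C_2) - rank(d_2) = 7 - 2 = 5.
rank(im d_{2+1}) = 0.
rank H_2 = 5 - 0 = 5

5


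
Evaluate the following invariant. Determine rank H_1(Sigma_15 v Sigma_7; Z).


For a wedge: H_1(A v B) = H_1(A) + H_1(B).
b_1(Sigma_15) = 30, b_1(Sigma_7) = 14.
b_1 = 30 + 14 = 44

44


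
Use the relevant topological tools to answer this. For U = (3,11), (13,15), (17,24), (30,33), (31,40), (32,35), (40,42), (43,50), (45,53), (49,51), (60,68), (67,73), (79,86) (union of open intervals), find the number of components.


Sort and merge overlapping open intervals.
Merged: (3,11), (13,15), (17,24), (30,40), (40,42), (43,53), (60,73), (79,86).
Number of components = 8

8


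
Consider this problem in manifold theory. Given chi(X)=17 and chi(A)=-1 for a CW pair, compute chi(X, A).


Relative Euler characteristic: chi(X, A) = chi(X) - chi(A).
= 17 - (-1) = 18

18


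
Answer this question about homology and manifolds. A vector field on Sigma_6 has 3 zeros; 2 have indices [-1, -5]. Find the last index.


Poincare-Hopf: sum of indices = chi(M).
chi(Sigma_6) = 2 - 2*6 = -10.
Sum of known indices = -6.
x = chi - (sum known) = -10 - (-6) = -4

-4


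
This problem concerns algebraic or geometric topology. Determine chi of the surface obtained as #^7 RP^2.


For a non-orientable closed surface with k crosscaps: chi = 2 - k.
Here k = 7.
chi = 2 - 7 = -5

-5


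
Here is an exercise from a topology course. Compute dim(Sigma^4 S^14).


Each suspension raises dimension by 1: Sigma S^n = S^{n+1}.
Sigma^4 S^14 = S^{14+4} = S^18

18


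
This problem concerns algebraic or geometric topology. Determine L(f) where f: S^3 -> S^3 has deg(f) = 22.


On S^3: L(f) = tr(f_0*) + (-1)^3 tr(f_3*) = 1 + (-1)^3 * deg(f).
L(f) = 1 + (-1)^3 * 22 = 1 + -22 = -21

-21


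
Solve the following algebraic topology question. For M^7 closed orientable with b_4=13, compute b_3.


Poincare duality for closed orientable n-manifolds: b_k = b_{n-k}.
Here n = 7, so b_3 = b_4 = 13

13


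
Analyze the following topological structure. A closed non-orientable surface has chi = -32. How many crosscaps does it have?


chi = 2 - k for closed non-orientable surfaces with k crosscaps.
-32 = 2 - k
k = 2 - (-32) = 34

34


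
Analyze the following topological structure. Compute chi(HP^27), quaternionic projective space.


HP^27 has one cell in each dimension 0, 4, ..., 4*27 (27+1 cells, all even-dim).
chi = 27 + 1 = 28

28


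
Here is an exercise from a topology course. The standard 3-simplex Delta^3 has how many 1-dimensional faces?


Delta^3 has 3+1 vertices. A 1-face is a choice of 1+1 vertices.
f_1 = C(3+1, 1+1) = C(4,2) = 6

6


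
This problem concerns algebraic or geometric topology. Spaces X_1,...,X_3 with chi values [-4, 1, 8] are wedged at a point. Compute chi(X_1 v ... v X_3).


chi(A v B) = chi(A) + chi(B) - 1 (one point identified).
For 3 spaces: chi = (sum chi_i) - (3 - 1).
sum = 5; chi = 5 - 2 = 3

3


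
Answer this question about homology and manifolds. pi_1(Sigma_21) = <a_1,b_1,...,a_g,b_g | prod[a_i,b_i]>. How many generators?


Standard presentation: pi_1(Sigma_g) = <a_1,b_1,...,a_g,b_g | [a_1,b_1]...[a_g,b_g] = 1>.
Number of generators = 2g = 2*21 = 42

42


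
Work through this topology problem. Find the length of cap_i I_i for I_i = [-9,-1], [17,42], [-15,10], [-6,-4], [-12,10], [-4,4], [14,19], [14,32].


Intersection = [max(a_i), min(b_i)] = [17, -4].
Since 17 > -4, the intersection is empty.
Length = 0

0


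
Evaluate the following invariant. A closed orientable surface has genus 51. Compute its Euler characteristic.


For a closed orientable surface of genus g: chi = 2 - 2g.
Here g = 51.
chi = 2 - 2*51 = 2 - 102 = -100

-100


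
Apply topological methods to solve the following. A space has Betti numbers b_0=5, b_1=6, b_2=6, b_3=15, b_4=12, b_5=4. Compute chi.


chi = sum_k (-1)^k b_k.
= (5) + (-6) + (6) + (-15) + (12) + (-4)
= -2

-2


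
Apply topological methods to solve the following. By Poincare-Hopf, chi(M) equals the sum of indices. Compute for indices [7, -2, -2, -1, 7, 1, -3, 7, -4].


Poincare-Hopf: chi(M) = sum of indices of zeros.
chi = (7) + (-2) + (-2) + (-1) + (7) + (1) + (-3) + (7) + (-4) = 10

10


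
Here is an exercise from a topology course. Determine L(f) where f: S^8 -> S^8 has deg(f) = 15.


On S^8: L(f) = tr(f_0*) + (-1)^8 tr(f_8*) = 1 + (-1)^8 * deg(f).
L(f) = 1 + (-1)^8 * 15 = 1 + 15 = 16

16


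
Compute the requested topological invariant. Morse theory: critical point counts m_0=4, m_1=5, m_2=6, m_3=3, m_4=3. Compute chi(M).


Morse theory: chi(M) = sum_k (-1)^k m_k where m_k = #(index-k critical points).
= (4) + (-5) + (6) + (-3) + (3) = 5

5


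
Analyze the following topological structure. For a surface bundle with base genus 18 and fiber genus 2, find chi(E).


For a fiber bundle F -> E -> B (with CW structure): chi(E) = chi(B) * chi(F).
chi(Sigma_18) = -34, chi(Sigma_2) = -2.
chi(E) = (-34) * (-2) = 68

68


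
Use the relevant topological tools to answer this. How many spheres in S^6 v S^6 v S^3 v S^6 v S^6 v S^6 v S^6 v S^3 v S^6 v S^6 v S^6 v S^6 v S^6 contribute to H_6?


For a wedge of spheres, H_k (k>0) is free on one generator per sphere of dimension k.
Spheres of dimension 6: count = 11.
b_6 = 11

11


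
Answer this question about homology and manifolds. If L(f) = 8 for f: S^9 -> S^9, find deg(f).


L(f) = 1 + (-1)^9 deg(f) on S^9.
8 = 1 + (-1)^9 * deg(f)
(-1)^9 * deg(f) = 7
deg(f) = -7

-7


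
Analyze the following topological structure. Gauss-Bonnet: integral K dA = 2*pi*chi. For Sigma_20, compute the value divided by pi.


Gauss-Bonnet: integral K dA = 2*pi*chi(M).
chi(Sigma_20) = 2 - 2*20 = -38.
(integral K dA)/pi = 2*chi = 2*(-38) = -76

-76


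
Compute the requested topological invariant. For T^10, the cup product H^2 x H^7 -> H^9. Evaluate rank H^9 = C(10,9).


Cup product: H^p x H^q -> H^{p+q}; here p+q = 2+7 = 9.
rank H^k(T^n) = C(n,k).
C(10,9) = 10

10


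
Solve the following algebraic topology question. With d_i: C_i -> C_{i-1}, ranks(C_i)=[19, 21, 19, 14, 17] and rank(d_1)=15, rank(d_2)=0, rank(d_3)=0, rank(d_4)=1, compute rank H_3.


rank H_k = rank(ker d_k) - rank(im d_{k+1}).
rank(ker d_3) = rank(C_3) - rank(d_3) = 14 - 0 = 14.
rank(im d_{3+1}) = 1.
rank H_3 = 14 - 1 = 13

13


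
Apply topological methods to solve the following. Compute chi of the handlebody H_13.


A genus-g handlebody deformation retracts to a wedge of g circles.
chi(vee_g S^1) = 1 - g.
chi(H_13) = 1 - 13 = -12

-12


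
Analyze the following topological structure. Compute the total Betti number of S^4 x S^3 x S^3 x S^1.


Total Betti number is multiplicative under products.
Each S^d (d>=1) has total Betti number 2.
There are 4 sphere factors.
Total = 2^4 = 16

16


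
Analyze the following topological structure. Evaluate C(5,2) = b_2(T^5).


By the Kunneth formula, b_k(T^n) = C(n,k).
b_2(T^5) = C(5,2).
C(5,2) = 5!/(2!*3!) = 10

10


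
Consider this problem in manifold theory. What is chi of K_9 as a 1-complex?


K_9: V = 9, E = C(9,2) = 36.
chi = V - E = 9 - 36 = -27

-27


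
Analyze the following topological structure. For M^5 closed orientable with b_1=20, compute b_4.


Poincare duality for closed orientable n-manifolds: b_k = b_{n-k}.
Here n = 5, so b_4 = b_1 = 20

20


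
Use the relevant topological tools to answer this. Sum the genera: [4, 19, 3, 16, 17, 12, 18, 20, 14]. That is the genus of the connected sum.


Genus is additive under connected sum of orientable surfaces.
g = 4 + 19 + 3 + 16 + 17 + 12 + 18 + 20 + 14 = 123

123


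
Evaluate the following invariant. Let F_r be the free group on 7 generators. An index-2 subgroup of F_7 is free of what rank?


Nielsen-Schreier: an index-n subgroup of F_r is free of rank 1 + n(r-1).
Equivalently: chi(cover) = n*chi(base); chi(vee_r S^1) = 1 - 7 = -6.
chi(E) = 2*(-6) = -12; rank = 1 - chi(E) = 1 - (-12) = 13.
rank = 1 + 2*(7-1) = 1 + 12 = 13

13


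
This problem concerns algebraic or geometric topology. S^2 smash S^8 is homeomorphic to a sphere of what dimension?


S^m ^ S^n = S^{m+n}.
k = 2 + 8 = 10

10


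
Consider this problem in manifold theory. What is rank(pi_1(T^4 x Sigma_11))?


pi_1(A x B) = pi_1(A) x pi_1(B); rank of abelianization = b_1.
b_1(T^4) = 4, b_1(Sigma_11) = 2*11 = 22.
b_1(product) = 4 + 22 = 26

26


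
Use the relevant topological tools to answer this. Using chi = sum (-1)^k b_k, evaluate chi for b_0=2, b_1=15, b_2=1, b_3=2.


chi = sum_k (-1)^k b_k.
= (2) + (-15) + (1) + (-2)
= -14

-14


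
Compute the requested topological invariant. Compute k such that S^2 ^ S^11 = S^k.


S^m ^ S^n = S^{m+n}.
k = 2 + 11 = 13

13


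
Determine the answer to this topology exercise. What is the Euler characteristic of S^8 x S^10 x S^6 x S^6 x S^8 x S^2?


chi is multiplicative: chi(X x Y) = chi(X) chi(Y).
Each even-dim sphere has chi = 2. There are 6 factors.
chi = 2^6 = 64

64


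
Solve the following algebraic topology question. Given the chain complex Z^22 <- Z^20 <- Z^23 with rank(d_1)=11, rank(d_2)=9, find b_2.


rank H_k = rank(ker d_k) - rank(im d_{k+1}).
rank(ker d_2) = rank(C_2) - rank(d_2) = 23 - 9 = 14.
rank(im d_{2+1}) = 0.
rank H_2 = 14 - 0 = 14

14


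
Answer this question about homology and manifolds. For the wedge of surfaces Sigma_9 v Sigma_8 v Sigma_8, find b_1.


For a wedge X v Y: reduced H_k(X v Y) = H_k(X) + H_k(Y).
Each Sigma_g contributes b_1 = 2g.
b_1 = 18 + 16 + 16 = 50

50


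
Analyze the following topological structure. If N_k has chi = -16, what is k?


chi = 2 - k for closed non-orientable surfaces with k crosscaps.
-16 = 2 - k
k = 2 - (-16) = 18

18


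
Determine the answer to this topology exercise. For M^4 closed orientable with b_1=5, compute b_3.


Poincare duality for closed orientable n-manifolds: b_k = b_{n-k}.
Here n = 4, so b_3 = b_1 = 5

5


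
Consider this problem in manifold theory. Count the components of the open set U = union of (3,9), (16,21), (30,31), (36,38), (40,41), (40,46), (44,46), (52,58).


Sort and merge overlapping open intervals.
Merged: (3,9), (16,21), (30,31), (36,38), (40,46), (52,58).
Number of components = 6

6


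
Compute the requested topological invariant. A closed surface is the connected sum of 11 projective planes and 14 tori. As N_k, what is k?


Since a >= 1, the sum is non-orientable; each T^2 can be replaced by RP^2 # RP^2 (since T^2#RP^2 = 3RP^2).
Total crosscaps k = 11 + 2*14 = 39.
Check via chi: chi = 11*1 + 14*0 - (11+14-1)*2 = -37 = 2 - k = -37. Consistent.

39


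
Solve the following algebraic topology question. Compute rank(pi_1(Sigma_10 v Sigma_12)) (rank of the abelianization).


For a wedge: H_1(A v B) = H_1(A) + H_1(B).
b_1(Sigma_10) = 20, b_1(Sigma_12) = 24.
b_1 = 20 + 24 = 44

44


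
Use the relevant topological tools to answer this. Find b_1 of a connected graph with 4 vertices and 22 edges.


For a connected graph: rank(pi_1) = b_1 = E - V + 1 = 1 - chi.
chi = V - E = 4 - 22 = -18.
rank = 1 - (-18) = 22 - 4 + 1 = 19

19


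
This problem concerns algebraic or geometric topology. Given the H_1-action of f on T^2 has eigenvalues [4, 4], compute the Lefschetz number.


For a torus self-map: L(f) = det(I - A) where A acts on H_1.
L(f) = (1-4) * (1-4) = -3 * -3 = 9

9


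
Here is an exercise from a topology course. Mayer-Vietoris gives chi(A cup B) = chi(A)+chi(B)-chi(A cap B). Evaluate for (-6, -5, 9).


chi(A cup B) = chi(A) + chi(B) - chi(A cap B)
= -6 + (-5) - (9)
= -20

-20


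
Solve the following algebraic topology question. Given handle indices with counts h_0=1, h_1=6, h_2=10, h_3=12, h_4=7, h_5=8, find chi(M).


Handles of index k contribute (-1)^k to chi (same as CW cells).
chi = (1) + (-6) + (10) + (-12) + (7) + (-8) = -8

-8


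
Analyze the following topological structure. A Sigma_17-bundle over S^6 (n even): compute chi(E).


chi(S^6) = 2 (n even), chi(Sigma_17) = 2 - 2*17 = -32.
chi(E) = 2 * (-32) = -64

-64


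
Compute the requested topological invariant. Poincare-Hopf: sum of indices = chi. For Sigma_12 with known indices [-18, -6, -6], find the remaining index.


Poincare-Hopf: sum of indices = chi(M).
chi(Sigma_12) = 2 - 2*12 = -22.
Sum of known indices = -30.
x = chi - (sum known) = -22 - (-30) = 8

8


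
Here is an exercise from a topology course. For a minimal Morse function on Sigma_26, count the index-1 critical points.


A perfect Morse function has m_k = b_k.
For Sigma_26: b_0=1, b_1=2g=52, b_2=1.
Saddles m_1 = 2g = 52

52


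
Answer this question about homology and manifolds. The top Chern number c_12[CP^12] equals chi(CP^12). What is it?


For any closed oriented manifold, <e(TM),[M]> = chi(M).
chi(CP^12) = 12+1 = 13

13


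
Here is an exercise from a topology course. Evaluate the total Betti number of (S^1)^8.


b_k(T^8) = C(8,k), so the sum over k is sum_k C(8,k) = 2^8.
Total = 2^8 = 256

256


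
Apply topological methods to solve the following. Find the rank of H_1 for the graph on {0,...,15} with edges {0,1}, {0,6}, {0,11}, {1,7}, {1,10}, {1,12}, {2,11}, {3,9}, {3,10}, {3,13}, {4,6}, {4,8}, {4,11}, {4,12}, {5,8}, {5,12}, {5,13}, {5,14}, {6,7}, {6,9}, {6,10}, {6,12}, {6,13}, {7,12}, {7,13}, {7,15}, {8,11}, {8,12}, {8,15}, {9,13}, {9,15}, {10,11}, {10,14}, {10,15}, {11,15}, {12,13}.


b_1 = E - V + (number of components).
E = 36, V = 16, components = 1.
b_1 = 36 - 16 + 1 = 21

21


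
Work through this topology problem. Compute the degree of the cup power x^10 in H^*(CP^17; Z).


|x| = 2 in H^*(CP^n).
|x^10| = 10 * |x| = 10 * 2 = 20

20


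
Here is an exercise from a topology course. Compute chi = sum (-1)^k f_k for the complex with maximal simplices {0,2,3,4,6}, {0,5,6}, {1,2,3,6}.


Enumerate all faces; f-vector: f_0=7, f_1=15, f_2=14, f_3=6, f_4=1.
chi = sum (-1)^k f_k = 1

1


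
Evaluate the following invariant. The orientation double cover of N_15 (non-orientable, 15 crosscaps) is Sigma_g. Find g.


chi(N_15) = 2 - 15 = -13.
Double cover: chi(Sigma_g) = 2 * chi(N_15) = 2*(-13) = -26.
2 - 2g = -26, so g = (2 - (-26))/2 = 28/2 = 14

14


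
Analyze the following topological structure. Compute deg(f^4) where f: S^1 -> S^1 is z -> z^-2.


deg(f) = -2. Degree is multiplicative: deg(f^4) = (deg f)^4.
deg(f^4) = (-2)^4 = 16

16


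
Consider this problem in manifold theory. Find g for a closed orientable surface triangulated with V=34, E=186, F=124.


chi = V - E + F = 34 - 186 + 124 = -28
For orientable closed surface: chi = 2 - 2g, so g = (2 - chi)/2.
g = (2 - (-28)) / 2 = 30 / 2 = 15

15


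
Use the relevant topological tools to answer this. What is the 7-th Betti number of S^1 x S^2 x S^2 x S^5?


Each S^d has Poincare polynomial 1 + t^d.
The product S^1 x S^2 x S^2 x S^5 has Poincare polynomial prod(1+t^d_i).
Expanding: b_0=1, b_1=1, b_2=2, b_3=2, b_4=1, b_5=2, b_6=1, b_7=2, b_8=2, b_9=1, b_10=1.
b_7 = 2

2


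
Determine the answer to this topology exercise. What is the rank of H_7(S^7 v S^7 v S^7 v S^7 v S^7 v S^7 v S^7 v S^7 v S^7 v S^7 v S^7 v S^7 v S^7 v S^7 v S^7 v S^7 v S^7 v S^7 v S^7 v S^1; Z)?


For a wedge of spheres, H_k (k>0) is free on one generator per sphere of dimension k.
Spheres of dimension 7: count = 19.
b_7 = 19

19


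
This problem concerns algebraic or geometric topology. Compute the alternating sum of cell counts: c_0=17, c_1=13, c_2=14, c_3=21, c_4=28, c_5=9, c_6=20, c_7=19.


chi = sum_k (-1)^k c_k.
= (-1)^0*17 + (-1)^1*13 + (-1)^2*14 + (-1)^3*21 + (-1)^4*28 + (-1)^5*9 + (-1)^6*20 + (-1)^7*19
= (17) + (-13) + (14) + (-21) + (28) + (-9) + (20) + (-19)
= 17

17


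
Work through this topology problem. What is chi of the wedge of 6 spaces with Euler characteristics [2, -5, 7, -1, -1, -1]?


chi(A v B) = chi(A) + chi(B) - 1 (one point identified).
For 6 spaces: chi = (sum chi_i) - (6 - 1).
sum = 1; chi = 1 - 5 = -4

-4


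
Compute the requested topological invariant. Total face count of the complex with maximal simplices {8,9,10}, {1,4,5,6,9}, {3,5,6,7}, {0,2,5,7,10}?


Each maximal simplex on m vertices has 2^m - 1 nonempty faces.
Take the union (dedupe shared faces).
Total distinct faces = 76

76


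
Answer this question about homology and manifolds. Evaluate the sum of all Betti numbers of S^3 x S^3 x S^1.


Total Betti number is multiplicative under products.
Each S^d (d>=1) has total Betti number 2.
There are 3 sphere factors.
Total = 2^3 = 8

8


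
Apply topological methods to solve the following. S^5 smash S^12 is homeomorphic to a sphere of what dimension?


S^m ^ S^n = S^{m+n}.
k = 5 + 12 = 17

17


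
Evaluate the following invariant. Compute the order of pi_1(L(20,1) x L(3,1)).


pi_1(X x Y) = pi_1(X) x pi_1(Y).
pi_1(L(20,1)) = Z/20, pi_1(L(3,1)) = Z/3.
|Z/20 x Z/3| = 20 * 3 = 60

60


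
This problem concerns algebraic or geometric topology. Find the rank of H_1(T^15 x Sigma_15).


pi_1(A x B) = pi_1(A) x pi_1(B); rank of abelianization = b_1.
b_1(T^15) = 15, b_1(Sigma_15) = 2*15 = 30.
b_1(product) = 15 + 30 = 45

45


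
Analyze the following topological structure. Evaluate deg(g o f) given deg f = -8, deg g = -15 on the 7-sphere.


Degree is multiplicative under composition: deg(g o f) = deg(g) * deg(f).
= -15 * -8 = 120

120


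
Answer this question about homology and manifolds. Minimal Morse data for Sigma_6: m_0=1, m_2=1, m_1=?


A perfect Morse function has m_k = b_k.
For Sigma_6: b_0=1, b_1=2g=12, b_2=1.
Saddles m_1 = 2g = 12

12


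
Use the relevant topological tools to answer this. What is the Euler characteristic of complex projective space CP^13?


CP^13 has one cell in each even dimension 0, 2, ..., 2*13 (13+1 cells total).
All cells are even-dimensional, so chi = number of cells.
chi = 13 + 1 = 14

14


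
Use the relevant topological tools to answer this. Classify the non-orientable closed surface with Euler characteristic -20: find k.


chi = 2 - k for closed non-orientable surfaces with k crosscaps.
-20 = 2 - k
k = 2 - (-20) = 22

22


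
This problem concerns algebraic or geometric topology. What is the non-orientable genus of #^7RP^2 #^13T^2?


Since a >= 1, the sum is non-orientable; each T^2 can be replaced by RP^2 # RP^2 (since T^2#RP^2 = 3RP^2).
Total crosscaps k = 7 + 2*13 = 33.
Check via chi: chi = 7*1 + 13*0 - (7+13-1)*2 = -31 = 2 - k = -31. Consistent.

33


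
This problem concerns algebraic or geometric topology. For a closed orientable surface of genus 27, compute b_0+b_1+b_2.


For Sigma_27: b_0 = 1, b_1 = 2g = 54, b_2 = 1.
Total = 1 + 54 + 1 = 56

56


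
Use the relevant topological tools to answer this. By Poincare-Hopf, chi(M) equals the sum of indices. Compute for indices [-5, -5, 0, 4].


Poincare-Hopf: chi(M) = sum of indices of zeros.
chi = (-5) + (-5) + (0) + (4) = -6

-6


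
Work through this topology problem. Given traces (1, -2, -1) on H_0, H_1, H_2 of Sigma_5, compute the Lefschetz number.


L(f) = tr(f_0*) - tr(f_1*) + tr(f_2*).
= 1 - (-2) + (-1)
= 2

2


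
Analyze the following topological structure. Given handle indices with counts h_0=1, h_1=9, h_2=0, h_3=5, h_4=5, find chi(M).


Handles of index k contribute (-1)^k to chi (same as CW cells).
chi = (1) + (-9) + (0) + (-5) + (5) = -8

-8


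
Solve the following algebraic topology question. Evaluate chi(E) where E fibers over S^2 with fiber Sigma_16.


chi(S^2) = 2 (n even), chi(Sigma_16) = 2 - 2*16 = -30.
chi(E) = 2 * (-30) = -60

-60


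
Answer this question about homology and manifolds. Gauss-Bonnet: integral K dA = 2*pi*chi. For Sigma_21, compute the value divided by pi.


Gauss-Bonnet: integral K dA = 2*pi*chi(M).
chi(Sigma_21) = 2 - 2*21 = -40.
(integral K dA)/pi = 2*chi = 2*(-40) = -80

-80


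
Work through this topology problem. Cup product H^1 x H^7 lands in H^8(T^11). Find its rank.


Cup product: H^p x H^q -> H^{p+q}; here p+q = 1+7 = 8.
rank H^k(T^n) = C(n,k).
C(11,8) = 165

165


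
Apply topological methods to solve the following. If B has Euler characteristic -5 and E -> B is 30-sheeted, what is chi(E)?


For a finite covering: chi(E) = (number of sheets) * chi(B).
chi(E) = 30 * (-5) = -150

-150


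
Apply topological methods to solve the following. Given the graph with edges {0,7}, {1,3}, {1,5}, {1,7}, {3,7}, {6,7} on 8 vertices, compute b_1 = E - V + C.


b_1 = E - V + (number of components).
E = 6, V = 8, components = 3.
b_1 = 6 - 8 + 3 = 1

1


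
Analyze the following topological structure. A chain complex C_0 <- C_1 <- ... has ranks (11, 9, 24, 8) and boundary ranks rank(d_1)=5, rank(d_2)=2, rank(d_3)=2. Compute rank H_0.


rank H_k = rank(ker d_k) - rank(im d_{k+1}).
rank(ker d_0) = rank(C_0) - rank(d_0) = 11 - 0 = 11.
rank(im d_{0+1}) = 5.
rank H_0 = 11 - 5 = 6

6


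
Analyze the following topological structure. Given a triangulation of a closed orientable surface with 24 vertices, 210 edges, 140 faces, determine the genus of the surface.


chi = V - E + F = 24 - 210 + 140 = -46
For orientable closed surface: chi = 2 - 2g, so g = (2 - chi)/2.
g = (2 - (-46)) / 2 = 48 / 2 = 24

24
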